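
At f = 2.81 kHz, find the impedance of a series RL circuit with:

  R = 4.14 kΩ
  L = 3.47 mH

Step 1 — Angular frequency: ω = 2π·f = 2π·2810 = 1.766e+04 rad/s.
Step 2 — Component impedances:
  R: Z = R = 4140 Ω
  L: Z = jωL = j·1.766e+04·0.00347 = 0 + j61.27 Ω
Step 3 — Series combination: Z_total = R + L = 4140 + j61.27 Ω = 4140∠0.8° Ω.

Z = 4140 + j61.27 Ω = 4140∠0.8° Ω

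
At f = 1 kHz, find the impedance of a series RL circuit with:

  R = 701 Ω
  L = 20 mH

Step 1 — Angular frequency: ω = 2π·f = 2π·1000 = 6283 rad/s.
Step 2 — Component impedances:
  R: Z = R = 701 Ω
  L: Z = jωL = j·6283·0.02 = 0 + j125.7 Ω
Step 3 — Series combination: Z_total = R + L = 701 + j125.7 Ω = 712.2∠10.2° Ω.

Z = 701 + j125.7 Ω = 712.2∠10.2° Ω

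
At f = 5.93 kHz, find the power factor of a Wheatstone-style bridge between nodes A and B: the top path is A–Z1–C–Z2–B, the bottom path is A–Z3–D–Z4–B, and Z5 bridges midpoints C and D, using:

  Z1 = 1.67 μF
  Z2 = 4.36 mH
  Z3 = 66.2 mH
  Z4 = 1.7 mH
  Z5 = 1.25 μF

Step 1 — Angular frequency: ω = 2π·f = 2π·5930 = 3.726e+04 rad/s.
Step 2 — Component impedances:
  Z1: Z = 1/(jωC) = -j/(ω·C) = 0 - j16.07 Ω
  Z2: Z = jωL = j·3.726e+04·0.00436 = 0 + j162.5 Ω
  Z3: Z = jωL = j·3.726e+04·0.0662 = 0 + j2467 Ω
  Z4: Z = jωL = j·3.726e+04·0.0017 = 0 + j63.34 Ω
  Z5: Z = 1/(jωC) = -j/(ω·C) = 0 - j21.47 Ω
Step 3 — Bridge requires nodal analysis (the Z5 bridge couples midpoints C and D, so the two paths cannot be reduced to a simple series/parallel combination). Setting node B to ground and injecting 1 A at node A, the 3-node admittance system at A, C, D solves to V_A = Z_AB = 0 + j16.77 Ω = 16.77∠90.0° Ω.
Step 4 — Power factor: PF = cos(φ) = Re(Z)/|Z| = 0/16.77 = 0.
Step 5 — Type: Im(Z) = 16.77 ⇒ lagging (phase φ = 90.0°).

PF = 0 (lagging, φ = 90.0°)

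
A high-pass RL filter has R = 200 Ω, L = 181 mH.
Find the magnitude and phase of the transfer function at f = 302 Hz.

Step 1 — Angular frequency: ω = 2π·302 = 1898 rad/s.
Step 2 — Transfer function: H(jω) = jωL/(R + jωL).
Step 3 — Numerator jωL = j·343.5; denominator R + jωL = 200 + j343.5.
Step 4 — H = 0.7468 + j0.4349.
Step 5 — Magnitude: |H| = 0.8642 (-1.3 dB); phase: φ = 30.2°.

|H| = 0.8642 (-1.3 dB), φ = 30.2°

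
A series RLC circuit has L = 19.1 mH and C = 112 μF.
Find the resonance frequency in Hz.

Step 1 — Resonance condition Im(Z)=0 gives ω₀ = 1/√(LC).
Step 2 — ω₀ = 1/√(0.0191·0.000112) = 683.7 rad/s.
Step 3 — f₀ = ω₀/(2π) = 108.8 Hz.

f₀ = 108.8 Hz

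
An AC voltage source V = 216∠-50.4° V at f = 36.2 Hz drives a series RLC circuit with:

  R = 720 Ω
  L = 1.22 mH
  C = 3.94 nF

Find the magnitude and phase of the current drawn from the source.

Step 1 — Angular frequency: ω = 2π·f = 2π·36.2 = 227.5 rad/s.
Step 2 — Component impedances:
  R: Z = R = 720 Ω
  L: Z = jωL = j·227.5·0.00122 = 0 + j0.2775 Ω
  C: Z = 1/(jωC) = -j/(ω·C) = 0 - j1.116e+06 Ω
Step 3 — Series combination: Z_total = R + L + C = 720 - j1.116e+06 Ω = 1.116e+06∠-90.0° Ω.
Step 4 — Source phasor: V = 216∠-50.4° V = 137.7 - j166.4 V.
Step 5 — Ohm's law: I = V / Z_total = (137.7 - j166.4) / (720 - j1.116e+06) = 0.0001492 + j0.0001233 A.
Step 6 — Convert to polar: |I| = 0.0001936 A, ∠I = 39.6°.

I = 0.0001936∠39.6° A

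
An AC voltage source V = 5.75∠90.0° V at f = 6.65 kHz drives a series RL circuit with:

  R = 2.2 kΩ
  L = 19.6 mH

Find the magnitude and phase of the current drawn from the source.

Step 1 — Angular frequency: ω = 2π·f = 2π·6650 = 4.178e+04 rad/s.
Step 2 — Component impedances:
  R: Z = R = 2200 Ω
  L: Z = jωL = j·4.178e+04·0.0196 = 0 + j819 Ω
Step 3 — Series combination: Z_total = R + L = 2200 + j819 Ω = 2347∠20.4° Ω.
Step 4 — Source phasor: V = 5.75∠90.0° V = 0 + j5.75 V.
Step 5 — Ohm's law: I = V / Z_total = (0 + j5.75) / (2200 + j819) = 0.0008545 + j0.002296 A.
Step 6 — Convert to polar: |I| = 0.002449 A, ∠I = 69.6°.

I = 0.002449∠69.6° A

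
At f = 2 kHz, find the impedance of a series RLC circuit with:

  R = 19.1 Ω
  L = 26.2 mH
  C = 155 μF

Step 1 — Angular frequency: ω = 2π·f = 2π·2000 = 1.257e+04 rad/s.
Step 2 — Component impedances:
  R: Z = R = 19.1 Ω
  L: Z = jωL = j·1.257e+04·0.0262 = 0 + j329.2 Ω
  C: Z = 1/(jωC) = -j/(ω·C) = 0 - j0.5134 Ω
Step 3 — Series combination: Z_total = R + L + C = 19.1 + j328.7 Ω = 329.3∠86.7° Ω.

Z = 19.1 + j328.7 Ω = 329.3∠86.7° Ω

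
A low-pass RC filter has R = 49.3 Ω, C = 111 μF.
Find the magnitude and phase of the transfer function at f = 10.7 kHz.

Step 1 — Angular frequency: ω = 2π·1.07e+04 = 6.723e+04 rad/s.
Step 2 — Transfer function: H(jω) = 1/(1 + jωRC).
Step 3 — Denominator: 1 + jωRC = 1 + j·6.723e+04·49.3·0.000111 = 1 + j367.9.
Step 4 — H = 7.388e-06 - j0.002718.
Step 5 — Magnitude: |H| = 0.002718 (-51.3 dB); phase: φ = -89.8°.

|H| = 0.002718 (-51.3 dB), φ = -89.8°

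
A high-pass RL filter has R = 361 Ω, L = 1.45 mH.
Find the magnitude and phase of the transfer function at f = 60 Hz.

Step 1 — Angular frequency: ω = 2π·60 = 377 rad/s.
Step 2 — Transfer function: H(jω) = jωL/(R + jωL).
Step 3 — Numerator jωL = j·0.5466; denominator R + jωL = 361 + j0.5466.
Step 4 — H = 2.293e-06 + j0.001514.
Step 5 — Magnitude: |H| = 0.001514 (-56.4 dB); phase: φ = 89.9°.

|H| = 0.001514 (-56.4 dB), φ = 89.9°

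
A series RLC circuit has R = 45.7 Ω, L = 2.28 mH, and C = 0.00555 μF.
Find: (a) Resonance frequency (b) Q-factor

Step 1 — Resonance condition Im(Z)=0 gives ω₀ = 1/√(LC).
Step 2 — ω₀ = 1/√(0.00228·5.55e-09) = 2.811e+05 rad/s.
Step 3 — f₀ = ω₀/(2π) = 4.474e+04 Hz.
Step 4 — Series Q: Q = ω₀L/R = 2.811e+05·0.00228/45.7 = 14.03.

(a) f₀ = 4.474e+04 Hz  (b) Q = 14.03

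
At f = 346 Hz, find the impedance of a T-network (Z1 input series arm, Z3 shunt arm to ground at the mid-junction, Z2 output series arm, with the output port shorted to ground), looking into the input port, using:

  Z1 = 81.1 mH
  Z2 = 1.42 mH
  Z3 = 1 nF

Step 1 — Angular frequency: ω = 2π·f = 2π·346 = 2174 rad/s.
Step 2 — Component impedances:
  Z1: Z = jωL = j·2174·0.0811 = 0 + j176.3 Ω
  Z2: Z = jωL = j·2174·0.00142 = 0 + j3.087 Ω
  Z3: Z = 1/(jωC) = -j/(ω·C) = 0 - j4.6e+05 Ω
Step 3 — With the output port shorted to ground, the output series arm Z2 runs from the junction to ground; the shunt arm Z3 also runs from the junction to ground. They appear in parallel: Z3 || Z2 = 0 + j3.087 Ω.
Step 4 — Series with input arm Z1: Z_in = Z1 + (Z3 || Z2) = 0 + j179.4 Ω = 179.4∠90.0° Ω.

Z = 0 + j179.4 Ω = 179.4∠90.0° Ω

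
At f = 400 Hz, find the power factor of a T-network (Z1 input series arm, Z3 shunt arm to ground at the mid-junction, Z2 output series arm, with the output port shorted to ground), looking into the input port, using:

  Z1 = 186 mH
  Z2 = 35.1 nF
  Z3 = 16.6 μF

Step 1 — Angular frequency: ω = 2π·f = 2π·400 = 2513 rad/s.
Step 2 — Component impedances:
  Z1: Z = jωL = j·2513·0.186 = 0 + j467.5 Ω
  Z2: Z = 1/(jωC) = -j/(ω·C) = 0 - j1.134e+04 Ω
  Z3: Z = 1/(jωC) = -j/(ω·C) = 0 - j23.97 Ω
Step 3 — With the output port shorted to ground, the output series arm Z2 runs from the junction to ground; the shunt arm Z3 also runs from the junction to ground. They appear in parallel: Z3 || Z2 = 0 - j23.92 Ω.
Step 4 — Series with input arm Z1: Z_in = Z1 + (Z3 || Z2) = 0 + j443.6 Ω = 443.6∠90.0° Ω.
Step 5 — Power factor: PF = cos(φ) = Re(Z)/|Z| = 0/443.6 = 0.
Step 6 — Type: Im(Z) = 443.6 ⇒ lagging (phase φ = 90.0°).

PF = 0 (lagging, φ = 90.0°)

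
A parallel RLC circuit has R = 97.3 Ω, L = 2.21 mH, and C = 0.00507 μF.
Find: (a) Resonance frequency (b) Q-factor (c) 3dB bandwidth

Step 1 — Resonance: ω₀ = 1/√(LC) = 1/√(0.00221·5.07e-09) = 2.987e+05 rad/s.
Step 2 — f₀ = ω₀/(2π) = 4.755e+04 Hz.
Step 3 — Parallel Q: Q = R/(ω₀L) = 97.3/(2.987e+05·0.00221) = 0.1474.
Step 4 — Bandwidth: Δω = ω₀/Q = 2.027e+06 rad/s; BW = Δω/(2π) = 3.226e+05 Hz.

(a) f₀ = 4.755e+04 Hz  (b) Q = 0.1474  (c) BW = 3.226e+05 Hz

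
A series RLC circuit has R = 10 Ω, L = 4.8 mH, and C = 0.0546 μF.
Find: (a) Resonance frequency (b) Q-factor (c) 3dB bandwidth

Step 1 — Resonance: ω₀ = 1/√(LC) = 1/√(0.0048·5.46e-08) = 6.177e+04 rad/s.
Step 2 — f₀ = ω₀/(2π) = 9831 Hz.
Step 3 — Series Q: Q = ω₀L/R = 6.177e+04·0.0048/10 = 29.65.
Step 4 — Bandwidth: Δω = ω₀/Q = 2083 rad/s; BW = Δω/(2π) = 331.6 Hz.

(a) f₀ = 9831 Hz  (b) Q = 29.65  (c) BW = 331.6 Hz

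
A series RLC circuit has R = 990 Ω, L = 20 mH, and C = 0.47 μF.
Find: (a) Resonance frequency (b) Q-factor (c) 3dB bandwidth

Step 1 — Resonance condition Im(Z)=0 gives ω₀ = 1/√(LC).
Step 2 — ω₀ = 1/√(0.02·4.7e-07) = 1.031e+04 rad/s.
Step 3 — f₀ = ω₀/(2π) = 1642 Hz.
Step 4 — Series Q: Q = ω₀L/R = 1.031e+04·0.02/990 = 0.2084.
Step 5 — 3dB bandwidth: Δω = ω₀/Q = 4.95e+04 rad/s; BW = Δω/(2π) = 7878 Hz.

(a) f₀ = 1642 Hz  (b) Q = 0.2084  (c) BW = 7878 Hz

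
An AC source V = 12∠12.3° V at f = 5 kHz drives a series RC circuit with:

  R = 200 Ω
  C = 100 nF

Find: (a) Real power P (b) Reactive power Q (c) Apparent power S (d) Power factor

Step 1 — Angular frequency: ω = 2π·f = 2π·5000 = 3.142e+04 rad/s.
Step 2 — Component impedances:
  R: Z = R = 200 Ω
  C: Z = 1/(jωC) = -j/(ω·C) = 0 - j318.3 Ω
Step 3 — Series combination: Z_total = R + C = 200 - j318.3 Ω = 375.9∠-57.9° Ω.
Step 4 — Source phasor: V = 12∠12.3° V = 11.72 + j2.556 V.
Step 5 — Current: I = V / Z = 0.01083 + j0.03003 A = 0.03192∠70.2° A.
Step 6 — Complex power: S = V·I* = 0.2038 - j0.3243 VA.
Step 7 — Real power: P = Re(S) = 0.2038 W.
Step 8 — Reactive power: Q = Im(S) = -0.3243 VAR.
Step 9 — Apparent power: |S| = 0.3831 VA.
Step 10 — Power factor: PF = P/|S| = 0.532 (leading).

(a) P = 0.2038 W  (b) Q = -0.3243 VAR  (c) S = 0.3831 VA  (d) PF = 0.532 (leading)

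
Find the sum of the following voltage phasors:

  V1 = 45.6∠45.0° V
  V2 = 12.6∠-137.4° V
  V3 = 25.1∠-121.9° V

Step 1 — Convert each phasor to rectangular form:
  V1 = 45.6·(cos(45.0°) + j·sin(45.0°)) = 32.24 + j32.24 V
  V2 = 12.6·(cos(-137.4°) + j·sin(-137.4°)) = -9.275 - j8.529 V
  V3 = 25.1·(cos(-121.9°) + j·sin(-121.9°)) = -13.26 - j21.31 V
Step 2 — Sum components: V_total = 9.705 + j2.406 V.
Step 3 — Convert to polar: |V_total| = 9.999 V, ∠V_total = 13.9°.

V_total = 9.999∠13.9° V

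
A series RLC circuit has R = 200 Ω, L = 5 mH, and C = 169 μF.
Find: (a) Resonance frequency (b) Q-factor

Step 1 — Resonance condition Im(Z)=0 gives ω₀ = 1/√(LC).
Step 2 — ω₀ = 1/√(0.005·0.000169) = 1088 rad/s.
Step 3 — f₀ = ω₀/(2π) = 173.1 Hz.
Step 4 — Series Q: Q = ω₀L/R = 1088·0.005/200 = 0.0272.

(a) f₀ = 173.1 Hz  (b) Q = 0.0272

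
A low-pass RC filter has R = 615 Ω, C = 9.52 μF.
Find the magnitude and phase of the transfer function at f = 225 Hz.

Step 1 — Angular frequency: ω = 2π·225 = 1414 rad/s.
Step 2 — Transfer function: H(jω) = 1/(1 + jωRC).
Step 3 — Denominator: 1 + jωRC = 1 + j·1414·615·9.52e-06 = 1 + j8.277.
Step 4 — H = 0.01439 - j0.1191.
Step 5 — Magnitude: |H| = 0.1199 (-18.4 dB); phase: φ = -83.1°.

|H| = 0.1199 (-18.4 dB), φ = -83.1°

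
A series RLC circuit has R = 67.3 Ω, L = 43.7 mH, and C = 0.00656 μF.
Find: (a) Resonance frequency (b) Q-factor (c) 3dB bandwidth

Step 1 — Resonance: ω₀ = 1/√(LC) = 1/√(0.0437·6.56e-09) = 5.906e+04 rad/s.
Step 2 — f₀ = ω₀/(2π) = 9400 Hz.
Step 3 — Series Q: Q = ω₀L/R = 5.906e+04·0.0437/67.3 = 38.35.
Step 4 — Bandwidth: Δω = ω₀/Q = 1540 rad/s; BW = Δω/(2π) = 245.1 Hz.

(a) f₀ = 9400 Hz  (b) Q = 38.35  (c) BW = 245.1 Hz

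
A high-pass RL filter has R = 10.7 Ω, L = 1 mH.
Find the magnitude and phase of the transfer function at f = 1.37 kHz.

Step 1 — Angular frequency: ω = 2π·1370 = 8608 rad/s.
Step 2 — Transfer function: H(jω) = jωL/(R + jωL).
Step 3 — Numerator jωL = j·8.608; denominator R + jωL = 10.7 + j8.608.
Step 4 — H = 0.3929 + j0.4884.
Step 5 — Magnitude: |H| = 0.6268 (-4.1 dB); phase: φ = 51.2°.

|H| = 0.6268 (-4.1 dB), φ = 51.2°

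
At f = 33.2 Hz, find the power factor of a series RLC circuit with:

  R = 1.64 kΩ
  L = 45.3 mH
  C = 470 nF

Step 1 — Angular frequency: ω = 2π·f = 2π·33.2 = 208.6 rad/s.
Step 2 — Component impedances:
  R: Z = R = 1640 Ω
  L: Z = jωL = j·208.6·0.0453 = 0 + j9.45 Ω
  C: Z = 1/(jωC) = -j/(ω·C) = 0 - j1.02e+04 Ω
Step 3 — Series combination: Z_total = R + L + C = 1640 - j1.019e+04 Ω = 1.032e+04∠-80.9° Ω.
Step 4 — Power factor: PF = cos(φ) = Re(Z)/|Z| = 1640/1.032e+04 = 0.1589.
Step 5 — Type: Im(Z) = -1.019e+04 ⇒ leading (phase φ = -80.9°).

PF = 0.1589 (leading, φ = -80.9°)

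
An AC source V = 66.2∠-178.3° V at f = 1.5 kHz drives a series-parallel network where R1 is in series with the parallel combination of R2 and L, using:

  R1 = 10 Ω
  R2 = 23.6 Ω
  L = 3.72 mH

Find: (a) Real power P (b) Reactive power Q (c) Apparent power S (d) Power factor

Step 1 — Angular frequency: ω = 2π·f = 2π·1500 = 9425 rad/s.
Step 2 — Component impedances:
  R1: Z = R = 10 Ω
  R2: Z = R = 23.6 Ω
  L: Z = jωL = j·9425·0.00372 = 0 + j35.06 Ω
Step 3 — Parallel branch: R2 || L = 1/(1/R2 + 1/L) = 16.24 + j10.93 Ω.
Step 4 — Series with R1: Z_total = R1 + (R2 || L) = 26.24 + j10.93 Ω = 28.43∠22.6° Ω.
Step 5 — Source phasor: V = 66.2∠-178.3° V = -66.17 - j1.964 V.
Step 6 — Current: I = V / Z = -2.175 + j0.8314 A = 2.329∠159.1° A.
Step 7 — Complex power: S = V·I* = 142.3 + j59.29 VA.
Step 8 — Real power: P = Re(S) = 142.3 W.
Step 9 — Reactive power: Q = Im(S) = 59.29 VAR.
Step 10 — Apparent power: |S| = 154.2 VA.
Step 11 — Power factor: PF = P/|S| = 0.9231 (lagging).

(a) P = 142.3 W  (b) Q = 59.29 VAR  (c) S = 154.2 VA  (d) PF = 0.9231 (lagging)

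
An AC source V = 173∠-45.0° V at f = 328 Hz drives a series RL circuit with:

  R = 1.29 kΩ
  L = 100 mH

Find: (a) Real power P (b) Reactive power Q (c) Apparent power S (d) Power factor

Step 1 — Angular frequency: ω = 2π·f = 2π·328 = 2061 rad/s.
Step 2 — Component impedances:
  R: Z = R = 1290 Ω
  L: Z = jωL = j·2061·0.1 = 0 + j206.1 Ω
Step 3 — Series combination: Z_total = R + L = 1290 + j206.1 Ω = 1306∠9.1° Ω.
Step 4 — Source phasor: V = 173∠-45.0° V = 122.3 - j122.3 V.
Step 5 — Current: I = V / Z = 0.0777 - j0.1072 A = 0.1324∠-54.1° A.
Step 6 — Complex power: S = V·I* = 22.62 + j3.614 VA.
Step 7 — Real power: P = Re(S) = 22.62 W.
Step 8 — Reactive power: Q = Im(S) = 3.614 VAR.
Step 9 — Apparent power: |S| = 22.91 VA.
Step 10 — Power factor: PF = P/|S| = 0.9875 (lagging).

(a) P = 22.62 W  (b) Q = 3.614 VAR  (c) S = 22.91 VA  (d) PF = 0.9875 (lagging)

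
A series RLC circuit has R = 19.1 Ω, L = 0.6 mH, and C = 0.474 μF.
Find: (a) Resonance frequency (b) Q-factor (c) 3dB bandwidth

Step 1 — Resonance: ω₀ = 1/√(LC) = 1/√(0.0006·4.74e-07) = 5.93e+04 rad/s.
Step 2 — f₀ = ω₀/(2π) = 9437 Hz.
Step 3 — Series Q: Q = ω₀L/R = 5.93e+04·0.0006/19.1 = 1.863.
Step 4 — Bandwidth: Δω = ω₀/Q = 3.183e+04 rad/s; BW = Δω/(2π) = 5066 Hz.

(a) f₀ = 9437 Hz  (b) Q = 1.863  (c) BW = 5066 Hz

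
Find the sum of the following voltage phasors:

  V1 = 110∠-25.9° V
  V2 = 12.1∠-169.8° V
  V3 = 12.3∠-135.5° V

Step 1 — Convert each phasor to rectangular form:
  V1 = 110·(cos(-25.9°) + j·sin(-25.9°)) = 98.95 - j48.05 V
  V2 = 12.1·(cos(-169.8°) + j·sin(-169.8°)) = -11.91 - j2.143 V
  V3 = 12.3·(cos(-135.5°) + j·sin(-135.5°)) = -8.773 - j8.621 V
Step 2 — Sum components: V_total = 78.27 - j58.81 V.
Step 3 — Convert to polar: |V_total| = 97.9 V, ∠V_total = -36.9°.

V_total = 97.9∠-36.9° V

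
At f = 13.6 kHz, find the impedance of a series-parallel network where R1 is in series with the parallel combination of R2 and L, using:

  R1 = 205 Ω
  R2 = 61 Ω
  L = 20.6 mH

Step 1 — Angular frequency: ω = 2π·f = 2π·1.36e+04 = 8.545e+04 rad/s.
Step 2 — Component impedances:
  R1: Z = R = 205 Ω
  R2: Z = R = 61 Ω
  L: Z = jωL = j·8.545e+04·0.0206 = 0 + j1760 Ω
Step 3 — Parallel branch: R2 || L = 1/(1/R2 + 1/L) = 60.93 + j2.111 Ω.
Step 4 — Series with R1: Z_total = R1 + (R2 || L) = 265.9 + j2.111 Ω = 265.9∠0.5° Ω.

Z = 265.9 + j2.111 Ω = 265.9∠0.5° Ω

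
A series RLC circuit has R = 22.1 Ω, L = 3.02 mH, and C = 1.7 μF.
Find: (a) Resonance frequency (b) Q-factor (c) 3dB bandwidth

Step 1 — Resonance: ω₀ = 1/√(LC) = 1/√(0.00302·1.7e-06) = 1.396e+04 rad/s.
Step 2 — f₀ = ω₀/(2π) = 2221 Hz.
Step 3 — Series Q: Q = ω₀L/R = 1.396e+04·0.00302/22.1 = 1.907.
Step 4 — Bandwidth: Δω = ω₀/Q = 7318 rad/s; BW = Δω/(2π) = 1165 Hz.

(a) f₀ = 2221 Hz  (b) Q = 1.907  (c) BW = 1165 Hz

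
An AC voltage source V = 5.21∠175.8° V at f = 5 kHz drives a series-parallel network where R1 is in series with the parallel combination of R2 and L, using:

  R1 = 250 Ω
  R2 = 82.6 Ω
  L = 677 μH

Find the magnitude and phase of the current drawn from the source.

Step 1 — Angular frequency: ω = 2π·f = 2π·5000 = 3.142e+04 rad/s.
Step 2 — Component impedances:
  R1: Z = R = 250 Ω
  R2: Z = R = 82.6 Ω
  L: Z = jωL = j·3.142e+04·0.000677 = 0 + j21.27 Ω
Step 3 — Parallel branch: R2 || L = 1/(1/R2 + 1/L) = 5.136 + j19.95 Ω.
Step 4 — Series with R1: Z_total = R1 + (R2 || L) = 255.1 + j19.95 Ω = 255.9∠4.5° Ω.
Step 5 — Source phasor: V = 5.21∠175.8° V = -5.196 + j0.3816 V.
Step 6 — Ohm's law: I = V / Z_total = (-5.196 + j0.3816) / (255.1 + j19.95) = -0.02013 + j0.003069 A.
Step 7 — Convert to polar: |I| = 0.02036 A, ∠I = 171.3°.

I = 0.02036∠171.3° A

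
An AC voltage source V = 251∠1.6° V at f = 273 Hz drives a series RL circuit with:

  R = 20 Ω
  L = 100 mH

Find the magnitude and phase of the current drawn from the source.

Step 1 — Angular frequency: ω = 2π·f = 2π·273 = 1715 rad/s.
Step 2 — Component impedances:
  R: Z = R = 20 Ω
  L: Z = jωL = j·1715·0.1 = 0 + j171.5 Ω
Step 3 — Series combination: Z_total = R + L = 20 + j171.5 Ω = 172.7∠83.3° Ω.
Step 4 — Source phasor: V = 251∠1.6° V = 250.9 + j7.008 V.
Step 5 — Ohm's law: I = V / Z_total = (250.9 + j7.008) / (20 + j171.5) = 0.2086 - j1.438 A.
Step 6 — Convert to polar: |I| = 1.453 A, ∠I = -81.7°.

I = 1.453∠-81.7° A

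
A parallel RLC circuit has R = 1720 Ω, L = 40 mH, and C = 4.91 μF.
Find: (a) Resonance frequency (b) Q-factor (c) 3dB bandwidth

Step 1 — Resonance: ω₀ = 1/√(LC) = 1/√(0.04·4.91e-06) = 2256 rad/s.
Step 2 — f₀ = ω₀/(2π) = 359.1 Hz.
Step 3 — Parallel Q: Q = R/(ω₀L) = 1720/(2256·0.04) = 19.06.
Step 4 — Bandwidth: Δω = ω₀/Q = 118.4 rad/s; BW = Δω/(2π) = 18.85 Hz.

(a) f₀ = 359.1 Hz  (b) Q = 19.06  (c) BW = 18.85 Hz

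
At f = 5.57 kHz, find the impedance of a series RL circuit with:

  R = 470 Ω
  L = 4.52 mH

Step 1 — Angular frequency: ω = 2π·f = 2π·5570 = 3.5e+04 rad/s.
Step 2 — Component impedances:
  R: Z = R = 470 Ω
  L: Z = jωL = j·3.5e+04·0.00452 = 0 + j158.2 Ω
Step 3 — Series combination: Z_total = R + L = 470 + j158.2 Ω = 495.9∠18.6° Ω.

Z = 470 + j158.2 Ω = 495.9∠18.6° Ω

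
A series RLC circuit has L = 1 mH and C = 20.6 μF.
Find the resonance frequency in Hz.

Step 1 — Resonance condition Im(Z)=0 gives ω₀ = 1/√(LC).
Step 2 — ω₀ = 1/√(0.001·2.06e-05) = 6967 rad/s.
Step 3 — f₀ = ω₀/(2π) = 1109 Hz.

f₀ = 1109 Hz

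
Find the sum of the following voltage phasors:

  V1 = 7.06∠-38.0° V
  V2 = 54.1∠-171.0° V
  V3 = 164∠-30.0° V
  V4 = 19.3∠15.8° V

Step 1 — Convert each phasor to rectangular form:
  V1 = 7.06·(cos(-38.0°) + j·sin(-38.0°)) = 5.563 - j4.347 V
  V2 = 54.1·(cos(-171.0°) + j·sin(-171.0°)) = -53.43 - j8.463 V
  V3 = 164·(cos(-30.0°) + j·sin(-30.0°)) = 142 - j82 V
  V4 = 19.3·(cos(15.8°) + j·sin(15.8°)) = 18.57 + j5.255 V
Step 2 — Sum components: V_total = 112.7 - j89.55 V.
Step 3 — Convert to polar: |V_total| = 144 V, ∠V_total = -38.5°.

V_total = 144∠-38.5° V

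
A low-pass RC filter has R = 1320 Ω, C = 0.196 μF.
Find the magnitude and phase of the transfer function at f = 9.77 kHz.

Step 1 — Angular frequency: ω = 2π·9770 = 6.139e+04 rad/s.
Step 2 — Transfer function: H(jω) = 1/(1 + jωRC).
Step 3 — Denominator: 1 + jωRC = 1 + j·6.139e+04·1320·1.96e-07 = 1 + j15.88.
Step 4 — H = 0.003949 - j0.06272.
Step 5 — Magnitude: |H| = 0.06284 (-24.0 dB); phase: φ = -86.4°.

|H| = 0.06284 (-24.0 dB), φ = -86.4°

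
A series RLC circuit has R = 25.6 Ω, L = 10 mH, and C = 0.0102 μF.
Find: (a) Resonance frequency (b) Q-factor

Step 1 — Resonance condition Im(Z)=0 gives ω₀ = 1/√(LC).
Step 2 — ω₀ = 1/√(0.01·1.02e-08) = 9.901e+04 rad/s.
Step 3 — f₀ = ω₀/(2π) = 1.576e+04 Hz.
Step 4 — Series Q: Q = ω₀L/R = 9.901e+04·0.01/25.6 = 38.68.

(a) f₀ = 1.576e+04 Hz  (b) Q = 38.68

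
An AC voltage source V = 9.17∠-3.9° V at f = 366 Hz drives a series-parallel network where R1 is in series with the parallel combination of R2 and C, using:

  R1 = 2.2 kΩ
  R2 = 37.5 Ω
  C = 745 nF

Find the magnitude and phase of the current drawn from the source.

Step 1 — Angular frequency: ω = 2π·f = 2π·366 = 2300 rad/s.
Step 2 — Component impedances:
  R1: Z = R = 2200 Ω
  R2: Z = R = 37.5 Ω
  C: Z = 1/(jωC) = -j/(ω·C) = 0 - j583.7 Ω
Step 3 — Parallel branch: R2 || C = 1/(1/R2 + 1/C) = 37.35 - j2.399 Ω.
Step 4 — Series with R1: Z_total = R1 + (R2 || C) = 2237 - j2.399 Ω = 2237∠-0.1° Ω.
Step 5 — Source phasor: V = 9.17∠-3.9° V = 9.149 - j0.6237 V.
Step 6 — Ohm's law: I = V / Z_total = (9.149 - j0.6237) / (2237 - j2.399) = 0.004089 - j0.0002744 A.
Step 7 — Convert to polar: |I| = 0.004099 A, ∠I = -3.8°.

I = 0.004099∠-3.8° A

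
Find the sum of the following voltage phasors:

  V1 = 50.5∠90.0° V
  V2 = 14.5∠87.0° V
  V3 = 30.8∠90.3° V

Step 1 — Convert each phasor to rectangular form:
  V1 = 50.5·(cos(90.0°) + j·sin(90.0°)) = 0 + j50.5 V
  V2 = 14.5·(cos(87.0°) + j·sin(87.0°)) = 0.7589 + j14.48 V
  V3 = 30.8·(cos(90.3°) + j·sin(90.3°)) = -0.1613 + j30.8 V
Step 2 — Sum components: V_total = 0.5976 + j95.78 V.
Step 3 — Convert to polar: |V_total| = 95.78 V, ∠V_total = 89.6°.

V_total = 95.78∠89.6° V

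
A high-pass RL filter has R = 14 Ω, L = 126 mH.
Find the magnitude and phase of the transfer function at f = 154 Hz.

Step 1 — Angular frequency: ω = 2π·154 = 967.6 rad/s.
Step 2 — Transfer function: H(jω) = jωL/(R + jωL).
Step 3 — Numerator jωL = j·121.9; denominator R + jωL = 14 + j121.9.
Step 4 — H = 0.987 + j0.1133.
Step 5 — Magnitude: |H| = 0.9935 (-0.1 dB); phase: φ = 6.6°.

|H| = 0.9935 (-0.1 dB), φ = 6.6°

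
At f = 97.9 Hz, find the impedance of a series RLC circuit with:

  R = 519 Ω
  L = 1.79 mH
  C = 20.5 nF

Step 1 — Angular frequency: ω = 2π·f = 2π·97.9 = 615.1 rad/s.
Step 2 — Component impedances:
  R: Z = R = 519 Ω
  L: Z = jωL = j·615.1·0.00179 = 0 + j1.101 Ω
  C: Z = 1/(jωC) = -j/(ω·C) = 0 - j7.93e+04 Ω
Step 3 — Series combination: Z_total = R + L + C = 519 - j7.93e+04 Ω = 7.93e+04∠-89.6° Ω.

Z = 519 - j7.93e+04 Ω = 7.93e+04∠-89.6° Ω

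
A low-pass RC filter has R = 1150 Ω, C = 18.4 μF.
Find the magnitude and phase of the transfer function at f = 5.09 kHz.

Step 1 — Angular frequency: ω = 2π·5090 = 3.198e+04 rad/s.
Step 2 — Transfer function: H(jω) = 1/(1 + jωRC).
Step 3 — Denominator: 1 + jωRC = 1 + j·3.198e+04·1150·1.84e-05 = 1 + j676.7.
Step 4 — H = 2.184e-06 - j0.001478.
Step 5 — Magnitude: |H| = 0.001478 (-56.6 dB); phase: φ = -89.9°.

|H| = 0.001478 (-56.6 dB), φ = -89.9°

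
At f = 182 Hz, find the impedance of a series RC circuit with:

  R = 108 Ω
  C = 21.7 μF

Step 1 — Angular frequency: ω = 2π·f = 2π·182 = 1144 rad/s.
Step 2 — Component impedances:
  R: Z = R = 108 Ω
  C: Z = 1/(jωC) = -j/(ω·C) = 0 - j40.3 Ω
Step 3 — Series combination: Z_total = R + C = 108 - j40.3 Ω = 115.3∠-20.5° Ω.

Z = 108 - j40.3 Ω = 115.3∠-20.5° Ω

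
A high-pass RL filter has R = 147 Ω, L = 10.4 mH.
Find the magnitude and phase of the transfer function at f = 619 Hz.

Step 1 — Angular frequency: ω = 2π·619 = 3889 rad/s.
Step 2 — Transfer function: H(jω) = jωL/(R + jωL).
Step 3 — Numerator jωL = j·40.45; denominator R + jωL = 147 + j40.45.
Step 4 — H = 0.07038 + j0.2558.
Step 5 — Magnitude: |H| = 0.2653 (-11.5 dB); phase: φ = 74.6°.

|H| = 0.2653 (-11.5 dB), φ = 74.6°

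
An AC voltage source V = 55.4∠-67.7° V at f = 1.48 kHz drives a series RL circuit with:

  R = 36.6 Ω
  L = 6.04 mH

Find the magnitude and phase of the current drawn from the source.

Step 1 — Angular frequency: ω = 2π·f = 2π·1480 = 9299 rad/s.
Step 2 — Component impedances:
  R: Z = R = 36.6 Ω
  L: Z = jωL = j·9299·0.00604 = 0 + j56.17 Ω
Step 3 — Series combination: Z_total = R + L = 36.6 + j56.17 Ω = 67.04∠56.9° Ω.
Step 4 — Source phasor: V = 55.4∠-67.7° V = 21.02 - j51.26 V.
Step 5 — Ohm's law: I = V / Z_total = (21.02 - j51.26) / (36.6 + j56.17) = -0.4694 - j0.6801 A.
Step 6 — Convert to polar: |I| = 0.8264 A, ∠I = -124.6°.

I = 0.8264∠-124.6° A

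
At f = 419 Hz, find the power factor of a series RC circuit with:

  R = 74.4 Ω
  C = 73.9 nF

Step 1 — Angular frequency: ω = 2π·f = 2π·419 = 2633 rad/s.
Step 2 — Component impedances:
  R: Z = R = 74.4 Ω
  C: Z = 1/(jωC) = -j/(ω·C) = 0 - j5140 Ω
Step 3 — Series combination: Z_total = R + C = 74.4 - j5140 Ω = 5141∠-89.2° Ω.
Step 4 — Power factor: PF = cos(φ) = Re(Z)/|Z| = 74.4/5141 = 0.01447.
Step 5 — Type: Im(Z) = -5140 ⇒ leading (phase φ = -89.2°).

PF = 0.01447 (leading, φ = -89.2°)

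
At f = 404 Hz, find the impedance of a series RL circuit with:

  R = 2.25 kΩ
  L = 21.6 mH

Step 1 — Angular frequency: ω = 2π·f = 2π·404 = 2538 rad/s.
Step 2 — Component impedances:
  R: Z = R = 2250 Ω
  L: Z = jωL = j·2538·0.0216 = 0 + j54.83 Ω
Step 3 — Series combination: Z_total = R + L = 2250 + j54.83 Ω = 2251∠1.4° Ω.

Z = 2250 + j54.83 Ω = 2251∠1.4° Ω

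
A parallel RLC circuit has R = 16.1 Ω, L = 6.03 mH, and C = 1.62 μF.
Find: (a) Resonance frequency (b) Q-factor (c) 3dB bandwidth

Step 1 — Resonance: ω₀ = 1/√(LC) = 1/√(0.00603·1.62e-06) = 1.012e+04 rad/s.
Step 2 — f₀ = ω₀/(2π) = 1610 Hz.
Step 3 — Parallel Q: Q = R/(ω₀L) = 16.1/(1.012e+04·0.00603) = 0.2639.
Step 4 — Bandwidth: Δω = ω₀/Q = 3.834e+04 rad/s; BW = Δω/(2π) = 6102 Hz.

(a) f₀ = 1610 Hz  (b) Q = 0.2639  (c) BW = 6102 Hz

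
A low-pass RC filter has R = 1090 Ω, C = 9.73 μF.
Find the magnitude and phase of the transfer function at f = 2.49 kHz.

Step 1 — Angular frequency: ω = 2π·2490 = 1.565e+04 rad/s.
Step 2 — Transfer function: H(jω) = 1/(1 + jωRC).
Step 3 — Denominator: 1 + jωRC = 1 + j·1.565e+04·1090·9.73e-06 = 1 + j165.9.
Step 4 — H = 3.632e-05 - j0.006027.
Step 5 — Magnitude: |H| = 0.006027 (-44.4 dB); phase: φ = -89.7°.

|H| = 0.006027 (-44.4 dB), φ = -89.7°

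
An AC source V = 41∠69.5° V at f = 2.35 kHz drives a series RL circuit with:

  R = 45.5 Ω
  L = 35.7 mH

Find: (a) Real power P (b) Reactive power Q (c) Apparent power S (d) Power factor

Step 1 — Angular frequency: ω = 2π·f = 2π·2350 = 1.477e+04 rad/s.
Step 2 — Component impedances:
  R: Z = R = 45.5 Ω
  L: Z = jωL = j·1.477e+04·0.0357 = 0 + j527.1 Ω
Step 3 — Series combination: Z_total = R + L = 45.5 + j527.1 Ω = 529.1∠85.1° Ω.
Step 4 — Source phasor: V = 41∠69.5° V = 14.36 + j38.4 V.
Step 5 — Current: I = V / Z = 0.07465 - j0.0208 A = 0.07749∠-15.6° A.
Step 6 — Complex power: S = V·I* = 0.2732 + j3.165 VA.
Step 7 — Real power: P = Re(S) = 0.2732 W.
Step 8 — Reactive power: Q = Im(S) = 3.165 VAR.
Step 9 — Apparent power: |S| = 3.177 VA.
Step 10 — Power factor: PF = P/|S| = 0.086 (lagging).

(a) P = 0.2732 W  (b) Q = 3.165 VAR  (c) S = 3.177 VA  (d) PF = 0.086 (lagging)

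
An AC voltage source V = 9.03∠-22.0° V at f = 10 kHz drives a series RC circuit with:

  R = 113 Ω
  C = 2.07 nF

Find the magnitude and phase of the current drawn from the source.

Step 1 — Angular frequency: ω = 2π·f = 2π·1e+04 = 6.283e+04 rad/s.
Step 2 — Component impedances:
  R: Z = R = 113 Ω
  C: Z = 1/(jωC) = -j/(ω·C) = 0 - j7689 Ω
Step 3 — Series combination: Z_total = R + C = 113 - j7689 Ω = 7689∠-89.2° Ω.
Step 4 — Source phasor: V = 9.03∠-22.0° V = 8.372 - j3.383 V.
Step 5 — Ohm's law: I = V / Z_total = (8.372 - j3.383) / (113 - j7689) = 0.0004559 + j0.001082 A.
Step 6 — Convert to polar: |I| = 0.001174 A, ∠I = 67.2°.

I = 0.001174∠67.2° A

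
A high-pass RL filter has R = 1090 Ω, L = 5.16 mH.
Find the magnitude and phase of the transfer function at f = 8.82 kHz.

Step 1 — Angular frequency: ω = 2π·8820 = 5.542e+04 rad/s.
Step 2 — Transfer function: H(jω) = jωL/(R + jωL).
Step 3 — Numerator jωL = j·286; denominator R + jωL = 1090 + j286.
Step 4 — H = 0.06439 + j0.2455.
Step 5 — Magnitude: |H| = 0.2538 (-11.9 dB); phase: φ = 75.3°.

|H| = 0.2538 (-11.9 dB), φ = 75.3°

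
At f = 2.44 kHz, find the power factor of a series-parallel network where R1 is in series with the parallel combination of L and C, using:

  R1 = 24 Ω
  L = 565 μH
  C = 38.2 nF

Step 1 — Angular frequency: ω = 2π·f = 2π·2440 = 1.533e+04 rad/s.
Step 2 — Component impedances:
  R1: Z = R = 24 Ω
  L: Z = jωL = j·1.533e+04·0.000565 = 0 + j8.662 Ω
  C: Z = 1/(jωC) = -j/(ω·C) = 0 - j1708 Ω
Step 3 — Parallel branch: L || C = 1/(1/L + 1/C) = 0 + j8.706 Ω.
Step 4 — Series with R1: Z_total = R1 + (L || C) = 24 + j8.706 Ω = 25.53∠19.9° Ω.
Step 5 — Power factor: PF = cos(φ) = Re(Z)/|Z| = 24/25.53 = 0.9401.
Step 6 — Type: Im(Z) = 8.706 ⇒ lagging (phase φ = 19.9°).

PF = 0.9401 (lagging, φ = 19.9°)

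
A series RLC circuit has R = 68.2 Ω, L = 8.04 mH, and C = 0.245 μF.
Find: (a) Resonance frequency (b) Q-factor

Step 1 — Resonance condition Im(Z)=0 gives ω₀ = 1/√(LC).
Step 2 — ω₀ = 1/√(0.00804·2.45e-07) = 2.253e+04 rad/s.
Step 3 — f₀ = ω₀/(2π) = 3586 Hz.
Step 4 — Series Q: Q = ω₀L/R = 2.253e+04·0.00804/68.2 = 2.656.

(a) f₀ = 3586 Hz  (b) Q = 2.656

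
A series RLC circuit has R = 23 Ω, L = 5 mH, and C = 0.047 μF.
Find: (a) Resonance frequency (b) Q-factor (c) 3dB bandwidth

Step 1 — Resonance: ω₀ = 1/√(LC) = 1/√(0.005·4.7e-08) = 6.523e+04 rad/s.
Step 2 — f₀ = ω₀/(2π) = 1.038e+04 Hz.
Step 3 — Series Q: Q = ω₀L/R = 6.523e+04·0.005/23 = 14.18.
Step 4 — Bandwidth: Δω = ω₀/Q = 4600 rad/s; BW = Δω/(2π) = 732.1 Hz.

(a) f₀ = 1.038e+04 Hz  (b) Q = 14.18  (c) BW = 732.1 Hz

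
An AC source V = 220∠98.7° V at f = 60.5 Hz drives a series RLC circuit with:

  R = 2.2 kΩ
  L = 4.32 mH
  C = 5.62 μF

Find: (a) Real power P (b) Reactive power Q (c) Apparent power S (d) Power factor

Step 1 — Angular frequency: ω = 2π·f = 2π·60.5 = 380.1 rad/s.
Step 2 — Component impedances:
  R: Z = R = 2200 Ω
  L: Z = jωL = j·380.1·0.00432 = 0 + j1.642 Ω
  C: Z = 1/(jωC) = -j/(ω·C) = 0 - j468.1 Ω
Step 3 — Series combination: Z_total = R + L + C = 2200 - j466.4 Ω = 2249∠-12.0° Ω.
Step 4 — Source phasor: V = 220∠98.7° V = -33.28 + j217.5 V.
Step 5 — Current: I = V / Z = -0.03453 + j0.09153 A = 0.09783∠110.7° A.
Step 6 — Complex power: S = V·I* = 21.05 - j4.464 VA.
Step 7 — Real power: P = Re(S) = 21.05 W.
Step 8 — Reactive power: Q = Im(S) = -4.464 VAR.
Step 9 — Apparent power: |S| = 21.52 VA.
Step 10 — Power factor: PF = P/|S| = 0.9783 (leading).

(a) P = 21.05 W  (b) Q = -4.464 VAR  (c) S = 21.52 VA  (d) PF = 0.9783 (leading)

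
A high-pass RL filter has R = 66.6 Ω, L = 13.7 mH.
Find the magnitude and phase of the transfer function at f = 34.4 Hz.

Step 1 — Angular frequency: ω = 2π·34.4 = 216.1 rad/s.
Step 2 — Transfer function: H(jω) = jωL/(R + jωL).
Step 3 — Numerator jωL = j·2.961; denominator R + jωL = 66.6 + j2.961.
Step 4 — H = 0.001973 + j0.04437.
Step 5 — Magnitude: |H| = 0.04442 (-27.0 dB); phase: φ = 87.5°.

|H| = 0.04442 (-27.0 dB), φ = 87.5°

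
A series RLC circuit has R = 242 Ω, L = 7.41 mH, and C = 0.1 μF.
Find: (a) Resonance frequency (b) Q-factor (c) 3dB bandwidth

Step 1 — Resonance: ω₀ = 1/√(LC) = 1/√(0.00741·1e-07) = 3.674e+04 rad/s.
Step 2 — f₀ = ω₀/(2π) = 5847 Hz.
Step 3 — Series Q: Q = ω₀L/R = 3.674e+04·0.00741/242 = 1.125.
Step 4 — Bandwidth: Δω = ω₀/Q = 3.266e+04 rad/s; BW = Δω/(2π) = 5198 Hz.

(a) f₀ = 5847 Hz  (b) Q = 1.125  (c) BW = 5198 Hz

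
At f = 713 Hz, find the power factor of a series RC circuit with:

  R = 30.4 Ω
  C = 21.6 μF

Step 1 — Angular frequency: ω = 2π·f = 2π·713 = 4480 rad/s.
Step 2 — Component impedances:
  R: Z = R = 30.4 Ω
  C: Z = 1/(jωC) = -j/(ω·C) = 0 - j10.33 Ω
Step 3 — Series combination: Z_total = R + C = 30.4 - j10.33 Ω = 32.11∠-18.8° Ω.
Step 4 — Power factor: PF = cos(φ) = Re(Z)/|Z| = 30.4/32.108 = 0.9468.
Step 5 — Type: Im(Z) = -10.33 ⇒ leading (phase φ = -18.8°).

PF = 0.9468 (leading, φ = -18.8°)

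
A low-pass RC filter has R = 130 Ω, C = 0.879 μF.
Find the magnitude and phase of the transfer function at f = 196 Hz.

Step 1 — Angular frequency: ω = 2π·196 = 1232 rad/s.
Step 2 — Transfer function: H(jω) = 1/(1 + jωRC).
Step 3 — Denominator: 1 + jωRC = 1 + j·1232·130·8.79e-07 = 1 + j0.1407.
Step 4 — H = 0.9806 - j0.138.
Step 5 — Magnitude: |H| = 0.9902 (-0.1 dB); phase: φ = -8.0°.

|H| = 0.9902 (-0.1 dB), φ = -8.0°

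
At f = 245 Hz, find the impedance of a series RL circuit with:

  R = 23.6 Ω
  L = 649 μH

Step 1 — Angular frequency: ω = 2π·f = 2π·245 = 1539 rad/s.
Step 2 — Component impedances:
  R: Z = R = 23.6 Ω
  L: Z = jωL = j·1539·0.000649 = 0 + j0.9991 Ω
Step 3 — Series combination: Z_total = R + L = 23.6 + j0.9991 Ω = 23.62∠2.4° Ω.

Z = 23.6 + j0.9991 Ω = 23.62∠2.4° Ω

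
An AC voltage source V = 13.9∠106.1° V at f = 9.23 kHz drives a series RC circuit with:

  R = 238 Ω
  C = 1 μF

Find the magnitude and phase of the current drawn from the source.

Step 1 — Angular frequency: ω = 2π·f = 2π·9230 = 5.799e+04 rad/s.
Step 2 — Component impedances:
  R: Z = R = 238 Ω
  C: Z = 1/(jωC) = -j/(ω·C) = 0 - j17.24 Ω
Step 3 — Series combination: Z_total = R + C = 238 - j17.24 Ω = 238.6∠-4.1° Ω.
Step 4 — Source phasor: V = 13.9∠106.1° V = -3.855 + j13.35 V.
Step 5 — Ohm's law: I = V / Z_total = (-3.855 + j13.35) / (238 - j17.24) = -0.02016 + j0.05465 A.
Step 6 — Convert to polar: |I| = 0.05825 A, ∠I = 110.2°.

I = 0.05825∠110.2° A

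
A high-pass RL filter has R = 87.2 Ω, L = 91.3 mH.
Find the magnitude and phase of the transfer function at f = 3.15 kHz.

Step 1 — Angular frequency: ω = 2π·3150 = 1.979e+04 rad/s.
Step 2 — Transfer function: H(jω) = jωL/(R + jωL).
Step 3 — Numerator jωL = j·1807; denominator R + jωL = 87.2 + j1807.
Step 4 — H = 0.9977 + j0.04814.
Step 5 — Magnitude: |H| = 0.9988 (-0.0 dB); phase: φ = 2.8°.

|H| = 0.9988 (-0.0 dB), φ = 2.8°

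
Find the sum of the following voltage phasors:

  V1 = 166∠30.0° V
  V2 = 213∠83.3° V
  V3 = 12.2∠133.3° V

Step 1 — Convert each phasor to rectangular form:
  V1 = 166·(cos(30.0°) + j·sin(30.0°)) = 143.8 + j83 V
  V2 = 213·(cos(83.3°) + j·sin(83.3°)) = 24.85 + j211.5 V
  V3 = 12.2·(cos(133.3°) + j·sin(133.3°)) = -8.367 + j8.879 V
Step 2 — Sum components: V_total = 160.2 + j303.4 V.
Step 3 — Convert to polar: |V_total| = 343.1 V, ∠V_total = 62.2°.

V_total = 343.1∠62.2° V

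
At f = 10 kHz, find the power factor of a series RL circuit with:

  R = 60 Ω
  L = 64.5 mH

Step 1 — Angular frequency: ω = 2π·f = 2π·1e+04 = 6.283e+04 rad/s.
Step 2 — Component impedances:
  R: Z = R = 60 Ω
  L: Z = jωL = j·6.283e+04·0.0645 = 0 + j4053 Ω
Step 3 — Series combination: Z_total = R + L = 60 + j4053 Ω = 4053∠89.2° Ω.
Step 4 — Power factor: PF = cos(φ) = Re(Z)/|Z| = 60/4053 = 0.0148.
Step 5 — Type: Im(Z) = 4053 ⇒ lagging (phase φ = 89.2°).

PF = 0.0148 (lagging, φ = 89.2°)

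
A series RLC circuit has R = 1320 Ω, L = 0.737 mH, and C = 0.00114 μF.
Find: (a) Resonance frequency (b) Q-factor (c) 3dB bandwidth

Step 1 — Resonance condition Im(Z)=0 gives ω₀ = 1/√(LC).
Step 2 — ω₀ = 1/√(0.000737·1.14e-09) = 1.091e+06 rad/s.
Step 3 — f₀ = ω₀/(2π) = 1.736e+05 Hz.
Step 4 — Series Q: Q = ω₀L/R = 1.091e+06·0.000737/1320 = 0.6091.
Step 5 — 3dB bandwidth: Δω = ω₀/Q = 1.791e+06 rad/s; BW = Δω/(2π) = 2.851e+05 Hz.

(a) f₀ = 1.736e+05 Hz  (b) Q = 0.6091  (c) BW = 2.851e+05 Hz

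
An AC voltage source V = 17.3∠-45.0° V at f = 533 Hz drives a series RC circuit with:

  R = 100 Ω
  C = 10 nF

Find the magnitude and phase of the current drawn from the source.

Step 1 — Angular frequency: ω = 2π·f = 2π·533 = 3349 rad/s.
Step 2 — Component impedances:
  R: Z = R = 100 Ω
  C: Z = 1/(jωC) = -j/(ω·C) = 0 - j2.986e+04 Ω
Step 3 — Series combination: Z_total = R + C = 100 - j2.986e+04 Ω = 2.986e+04∠-89.8° Ω.
Step 4 — Source phasor: V = 17.3∠-45.0° V = 12.23 - j12.23 V.
Step 5 — Ohm's law: I = V / Z_total = (12.23 - j12.23) / (100 - j2.986e+04) = 0.000411 + j0.0004083 A.
Step 6 — Convert to polar: |I| = 0.0005794 A, ∠I = 44.8°.

I = 0.0005794∠44.8° A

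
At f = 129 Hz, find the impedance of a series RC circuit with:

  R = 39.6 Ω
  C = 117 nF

Step 1 — Angular frequency: ω = 2π·f = 2π·129 = 810.5 rad/s.
Step 2 — Component impedances:
  R: Z = R = 39.6 Ω
  C: Z = 1/(jωC) = -j/(ω·C) = 0 - j1.054e+04 Ω
Step 3 — Series combination: Z_total = R + C = 39.6 - j1.054e+04 Ω = 1.055e+04∠-89.8° Ω.

Z = 39.6 - j1.054e+04 Ω = 1.055e+04∠-89.8° Ω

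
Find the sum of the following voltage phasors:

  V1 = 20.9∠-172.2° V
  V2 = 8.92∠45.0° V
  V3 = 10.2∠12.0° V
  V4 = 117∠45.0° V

Step 1 — Convert each phasor to rectangular form:
  V1 = 20.9·(cos(-172.2°) + j·sin(-172.2°)) = -20.71 - j2.836 V
  V2 = 8.92·(cos(45.0°) + j·sin(45.0°)) = 6.307 + j6.307 V
  V3 = 10.2·(cos(12.0°) + j·sin(12.0°)) = 9.977 + j2.121 V
  V4 = 117·(cos(45.0°) + j·sin(45.0°)) = 82.73 + j82.73 V
Step 2 — Sum components: V_total = 78.31 + j88.32 V.
Step 3 — Convert to polar: |V_total| = 118 V, ∠V_total = 48.4°.

V_total = 118∠48.4° V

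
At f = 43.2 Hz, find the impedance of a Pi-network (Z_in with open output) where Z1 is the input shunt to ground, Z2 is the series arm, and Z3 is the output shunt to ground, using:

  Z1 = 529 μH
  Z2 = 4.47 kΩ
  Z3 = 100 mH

Step 1 — Angular frequency: ω = 2π·f = 2π·43.2 = 271.4 rad/s.
Step 2 — Component impedances:
  Z1: Z = jωL = j·271.4·0.000529 = 0 + j0.1436 Ω
  Z2: Z = R = 4470 Ω
  Z3: Z = jωL = j·271.4·0.1 = 0 + j27.14 Ω
Step 3 — With open output, the series arm Z2 and the output shunt Z3 appear in series to ground: Z2 + Z3 = 4470 + j27.14 Ω.
Step 4 — Parallel with input shunt Z1: Z_in = Z1 || (Z2 + Z3) = 4.612e-06 + j0.1436 Ω = 0.1436∠90.0° Ω.

Z = 4.612e-06 + j0.1436 Ω = 0.1436∠90.0° Ω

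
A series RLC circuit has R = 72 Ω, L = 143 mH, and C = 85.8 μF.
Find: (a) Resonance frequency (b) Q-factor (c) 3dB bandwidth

Step 1 — Resonance: ω₀ = 1/√(LC) = 1/√(0.143·8.58e-05) = 285.5 rad/s.
Step 2 — f₀ = ω₀/(2π) = 45.44 Hz.
Step 3 — Series Q: Q = ω₀L/R = 285.5·0.143/72 = 0.567.
Step 4 — Bandwidth: Δω = ω₀/Q = 503.5 rad/s; BW = Δω/(2π) = 80.13 Hz.

(a) f₀ = 45.44 Hz  (b) Q = 0.567  (c) BW = 80.13 Hz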